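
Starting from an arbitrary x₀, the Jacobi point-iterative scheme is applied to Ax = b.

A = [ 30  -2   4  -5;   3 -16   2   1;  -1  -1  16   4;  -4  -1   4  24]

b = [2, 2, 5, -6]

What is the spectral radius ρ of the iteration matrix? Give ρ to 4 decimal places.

Diagonal D = diag(30, -16, 16, 24); L, U strict lower/upper.
Jacobi T = -D⁻¹(L+U): T[2,0] = -(-1)/(16) = +0.0625; T[2,2] = 0.
  T[0,:] = [+0.0000  +0.0667  -0.1333  +0.1667]
  T[1,:] = [+0.1875  +0.0000  +0.1250  +0.0625]
  T[2,:] = [+0.0625  +0.0625  +0.0000  -0.2500]
  T[3,:] = [+0.1667  +0.0417  -0.1667  +0.0000]
moduli |λ_i(T)| = 0.2807, 0.1962, 0.1962, 0.1115.
ρ(T) = max|λ| = 0.2807; 0.2807 < 1: convergent.

0.2807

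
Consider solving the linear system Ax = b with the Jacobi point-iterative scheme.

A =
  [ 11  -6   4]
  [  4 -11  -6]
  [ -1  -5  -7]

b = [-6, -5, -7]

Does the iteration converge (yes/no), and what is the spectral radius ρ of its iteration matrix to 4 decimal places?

Write A = D+L+U with D = diag(11, -11, -7).
Jacobi T = -D⁻¹(L+U): T[0,2] = -(4)/(11) = -0.3636; T[0,0] = 0.
  T[0,:] = [+0.0000 +0.5455 -0.3636]
  T[1,:] = [+0.3636 +0.0000 -0.5455]
  T[2,:] = [-0.1429 -0.7143 +0.0000]
|roots of det(T-λI)|: 0.8909, 0.6568, 0.2341.
ρ(T) = max|λ| = 0.8909; 0.8909 < 1: convergent.

yes, ρ = 0.8909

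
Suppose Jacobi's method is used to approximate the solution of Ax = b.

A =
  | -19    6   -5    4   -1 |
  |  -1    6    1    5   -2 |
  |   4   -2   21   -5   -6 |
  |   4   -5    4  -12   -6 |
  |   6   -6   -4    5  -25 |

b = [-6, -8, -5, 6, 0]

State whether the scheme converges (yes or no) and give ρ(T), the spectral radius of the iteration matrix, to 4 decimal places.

Diagonal D = diag(-19, 6, 21, -12, -25); L, U strict lower/upper.
T_J = -D⁻¹(L+U): T[3,1] = -(-5)/(-12) = -0.4167; T[3,3] = 0.
  T[0,:] = [+0.0000  +0.3158  -0.2632  +0.2105  -0.0526]
  T[1,:] = [+0.1667  +0.0000  -0.1667  -0.8333  +0.3333]
  T[2,:] = [-0.1905  +0.0952  +0.0000  +0.2381  +0.2857]
  T[3,:] = [+0.3333  -0.4167  +0.3333  +0.0000  -0.5000]
  T[4,:] = [+0.2400  -0.2400  -0.1600  +0.2000  +0.0000]
|roots of det(T-λI)|: 0.8823, 0.4920, 0.4636, 0.4636, 0.0862.
ρ = 0.8823; 0.8823 < 1, so it converges for any x₀.

yes, ρ = 0.8823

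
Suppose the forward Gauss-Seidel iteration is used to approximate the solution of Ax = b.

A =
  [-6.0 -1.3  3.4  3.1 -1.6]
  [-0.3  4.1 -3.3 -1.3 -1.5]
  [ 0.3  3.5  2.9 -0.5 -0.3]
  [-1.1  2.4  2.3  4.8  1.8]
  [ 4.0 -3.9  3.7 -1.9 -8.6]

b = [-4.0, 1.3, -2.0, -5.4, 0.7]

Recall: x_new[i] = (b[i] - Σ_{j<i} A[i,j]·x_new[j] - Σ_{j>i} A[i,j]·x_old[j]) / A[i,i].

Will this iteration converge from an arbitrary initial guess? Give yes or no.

A = D + L + U where D = diag(-6, 4.1, 2.9, 4.8, -8.6).
Gauss-Seidel: T = -(D+L)⁻¹U, row 0 first, T[0,4] = -(-1.6)/(-6) = -0.2667; later rows by forward substitution.
  T[0,:] = [+0.0000, -0.2167, +0.5667, +0.5167, -0.2667]
  T[1,:] = [+0.0000, -0.0159, +0.8463, +0.3549, +0.3463]
  T[2,:] = [+0.0000, +0.0415, -1.0801, -0.3093, -0.2870]
  T[3,:] = [+0.0000, -0.0616, +0.2242, +0.0892, -0.4718]
  T[4,:] = [+0.0000, -0.0621, -0.6345, -0.0734, -0.3003]
|roots of det(T-λI)|: 1.2853, 0.2463, 0.2463, 0.0673, 0.0000.
ρ = 1.2853; 1.2853 > 1, so it fails to converge.

no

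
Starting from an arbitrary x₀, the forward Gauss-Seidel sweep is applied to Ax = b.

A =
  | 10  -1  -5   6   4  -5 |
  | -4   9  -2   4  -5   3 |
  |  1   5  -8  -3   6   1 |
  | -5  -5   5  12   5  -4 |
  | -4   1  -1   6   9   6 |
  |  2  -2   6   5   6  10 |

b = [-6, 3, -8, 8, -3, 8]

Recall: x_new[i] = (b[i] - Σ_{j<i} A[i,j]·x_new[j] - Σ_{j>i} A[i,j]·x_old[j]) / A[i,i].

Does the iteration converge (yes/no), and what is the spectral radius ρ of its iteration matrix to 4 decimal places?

A = D + L + U where D = diag(10, 9, -8, 12, 9, 10).
Gauss-Seidel: T = -(D+L)⁻¹U, row 0 first, T[0,1] = -(-1)/(10) = +0.1000; later rows by forward substitution.
  T[0,:] = [+0.0000  +0.1000  +0.5000  -0.6000  -0.4000  +0.5000]
  T[1,:] = [+0.0000  +0.0444  +0.4444  -0.7111  +0.3778  -0.1111]
  T[2,:] = [+0.0000  +0.0403  +0.3403  -0.8944  +0.9361  +0.1181]
  T[3,:] = [+0.0000  +0.0434  +0.2517  -0.1736  -0.8160  +0.4462]
  T[4,:] = [+0.0000  +0.0150  +0.0428  -0.1713  +0.4282  -0.7164]
  T[5,:] = [+0.0000  -0.0660  -0.3668  +0.7040  -0.2551  +0.0137]
|λ(T)| sorted: 1.3040, 0.6862, 0.6862, 0.0275, 0.0275, 0.0000.
ρ = 1.3040; 1.3040 > 1: divergent.

no, ρ = 1.3040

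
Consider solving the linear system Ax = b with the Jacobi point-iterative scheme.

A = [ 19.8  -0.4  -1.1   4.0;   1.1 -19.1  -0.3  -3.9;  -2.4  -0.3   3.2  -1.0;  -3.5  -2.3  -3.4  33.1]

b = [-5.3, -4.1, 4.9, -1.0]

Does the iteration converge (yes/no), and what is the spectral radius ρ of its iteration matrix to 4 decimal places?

Split A = D + L + U, D = diag(19.8, -19.1, 3.2, 33.1).
T_J = -D⁻¹(L+U): T[0,1] = -(-0.4)/(19.8) = +0.0202; T[0,0] = 0.
  T[0,:] = [+0.0000  +0.0202  +0.0556  -0.2020]
  T[1,:] = [+0.0576  +0.0000  -0.0157  -0.2042]
  T[2,:] = [+0.7500  +0.0938  +0.0000  +0.3125]
  T[3,:] = [+0.1057  +0.0695  +0.1027  +0.0000]
|roots of det(T-λI)|: 0.3094, 0.2327, 0.2327, 0.0122.
ρ(T) = max|λ| = 0.3094; 0.3094 < 1: convergent.

yes, ρ = 0.3094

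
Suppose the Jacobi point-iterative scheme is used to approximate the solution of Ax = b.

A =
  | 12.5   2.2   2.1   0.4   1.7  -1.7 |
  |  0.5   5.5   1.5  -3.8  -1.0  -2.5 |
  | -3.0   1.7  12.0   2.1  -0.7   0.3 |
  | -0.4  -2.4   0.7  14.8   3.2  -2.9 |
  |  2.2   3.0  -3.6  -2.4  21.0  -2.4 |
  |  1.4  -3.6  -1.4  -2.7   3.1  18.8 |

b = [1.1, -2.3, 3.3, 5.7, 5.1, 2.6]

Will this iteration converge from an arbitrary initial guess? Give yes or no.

yes

Split A = D + L + U, D = diag(12.5, 5.5, 12, 14.8, 21, 18.8).
Jacobi T = -D⁻¹(L+U): T[2,3] = -(2.1)/(12) = -0.1750; T[2,2] = 0.
  T[0,:] = [+0.0000, -0.1760, -0.1680, -0.0320, -0.1360, +0.1360]
  T[1,:] = [-0.0909, +0.0000, -0.2727, +0.6909, +0.1818, +0.4545]
  T[2,:] = [+0.2500, -0.1417, +0.0000, -0.1750, +0.0583, -0.0250]
  T[3,:] = [+0.0270, +0.1622, -0.0473, +0.0000, -0.2162, +0.1959]
  T[4,:] = [-0.1048, -0.1429, +0.1714, +0.1143, +0.0000, +0.1143]
  T[5,:] = [-0.0745, +0.1915, +0.0745, +0.1436, -0.1649, +0.0000]
|eigenvalues of T|: 0.6188, 0.4008, 0.4008, 0.2175, 0.2175, 0.1460.
spectral radius ρ = 0.6188; 0.6188 < 1, so it converges for any x₀.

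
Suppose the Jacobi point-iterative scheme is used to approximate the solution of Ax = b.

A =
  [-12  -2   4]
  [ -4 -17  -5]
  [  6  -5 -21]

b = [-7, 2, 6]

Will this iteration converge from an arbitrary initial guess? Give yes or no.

yes

Let D = diag(-12, -17, -21); L, U the strict triangles.
Jacobi: T = -D⁻¹(L+U), T[1,0] = -(-4)/(-17) = -0.2353; T[1,1] = 0.
  T[0,:] = [+0.0000, -0.1667, +0.3333]
  T[1,:] = [-0.2353, +0.0000, -0.2941]
  T[2,:] = [+0.2857, -0.2381, +0.0000]
|λ(T)| sorted: 0.5173, 0.3199, 0.1975.
ρ(T) = max|λ| = 0.5173; 0.5173 < 1, so it converges for any x₀.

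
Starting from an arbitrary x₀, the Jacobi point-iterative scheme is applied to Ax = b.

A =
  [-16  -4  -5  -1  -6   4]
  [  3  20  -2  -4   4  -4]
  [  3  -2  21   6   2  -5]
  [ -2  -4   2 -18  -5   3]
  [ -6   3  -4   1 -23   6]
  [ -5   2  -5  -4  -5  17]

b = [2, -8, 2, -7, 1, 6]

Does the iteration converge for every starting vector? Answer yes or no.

yes

Write A = D+L+U with D = diag(-16, 20, 21, -18, -23, 17).
Jacobi T = -D⁻¹(L+U): T[0,3] = -(-1)/(-16) = -0.0625; T[0,0] = 0.
  T[0,:] = [+0.0000 -0.2500 -0.3125 -0.0625 -0.3750 +0.2500]
  T[1,:] = [-0.1500 +0.0000 +0.1000 +0.2000 -0.2000 +0.2000]
  T[2,:] = [-0.1429 +0.0952 +0.0000 -0.2857 -0.0952 +0.2381]
  T[3,:] = [-0.1111 -0.2222 +0.1111 +0.0000 -0.2778 +0.1667]
  T[4,:] = [-0.2609 +0.1304 -0.1739 +0.0435 +0.0000 +0.2609]
  T[5,:] = [+0.2941 -0.1176 +0.2941 +0.2353 +0.2941 +0.0000]
|λ(T)| sorted: 0.8244, 0.3355, 0.3355, 0.3259, 0.3259, 0.1501.
ρ = 0.8244; 0.8244 < 1 ⇒ converges.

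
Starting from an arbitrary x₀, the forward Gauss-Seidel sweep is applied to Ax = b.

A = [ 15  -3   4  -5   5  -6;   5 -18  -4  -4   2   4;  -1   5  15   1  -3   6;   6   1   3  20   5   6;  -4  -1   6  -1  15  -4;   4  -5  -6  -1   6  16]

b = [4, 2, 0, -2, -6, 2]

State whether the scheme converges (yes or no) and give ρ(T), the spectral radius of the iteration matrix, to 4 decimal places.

Diagonal D = diag(15, -18, 15, 20, 15, 16); L, U strict lower/upper.
GS T = -(D+L)⁻¹U: row 0 first, T[0,2] = -(4)/(15) = -0.2667; later rows by forward substitution.
  T[0,:] = [+0.0000, +0.2000, -0.2667, +0.3333, -0.3333, +0.4000]
  T[1,:] = [+0.0000, +0.0556, -0.2963, -0.1296, +0.0185, +0.3333]
  T[2,:] = [+0.0000, -0.0052, +0.0810, -0.0012, +0.1716, -0.4844]
  T[3,:] = [+0.0000, -0.0620, +0.0827, -0.0933, -0.1767, -0.3640]
  T[4,:] = [+0.0000, +0.0550, -0.1177, +0.0745, -0.1681, +0.5651]
  T[5,:] = [+0.0000, -0.0591, +0.0538, -0.1581, +0.2055, -0.4122]
|eigenvalues of T|: 0.6071, 0.2054, 0.1451, 0.0522, 0.0522, 0.0000.
ρ = 0.6071; 0.6071 < 1: convergent.

yes, ρ = 0.6071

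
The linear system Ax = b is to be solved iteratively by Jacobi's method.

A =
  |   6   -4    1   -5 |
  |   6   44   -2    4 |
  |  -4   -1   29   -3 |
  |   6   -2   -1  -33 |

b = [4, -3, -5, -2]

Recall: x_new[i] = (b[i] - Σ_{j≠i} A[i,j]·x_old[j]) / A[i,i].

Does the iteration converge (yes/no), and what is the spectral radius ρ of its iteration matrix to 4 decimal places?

yes, ρ = 0.2594

Write A = D+L+U with D = diag(6, 44, 29, -33).
T_J = -D⁻¹(L+U): T[1,2] = -(-2)/(44) = +0.0455; T[1,1] = 0.
  T[0,:] = [+0.0000, +0.6667, -0.1667, +0.8333]
  T[1,:] = [-0.1364, +0.0000, +0.0455, -0.0909]
  T[2,:] = [+0.1379, +0.0345, +0.0000, +0.1034]
  T[3,:] = [+0.1818, -0.0606, -0.0303, +0.0000]
|eigenvalues of T|: 0.2594, 0.1286, 0.1286, 0.0425.
spectral radius ρ = 0.2594; 0.2594 < 1 ⇒ converges.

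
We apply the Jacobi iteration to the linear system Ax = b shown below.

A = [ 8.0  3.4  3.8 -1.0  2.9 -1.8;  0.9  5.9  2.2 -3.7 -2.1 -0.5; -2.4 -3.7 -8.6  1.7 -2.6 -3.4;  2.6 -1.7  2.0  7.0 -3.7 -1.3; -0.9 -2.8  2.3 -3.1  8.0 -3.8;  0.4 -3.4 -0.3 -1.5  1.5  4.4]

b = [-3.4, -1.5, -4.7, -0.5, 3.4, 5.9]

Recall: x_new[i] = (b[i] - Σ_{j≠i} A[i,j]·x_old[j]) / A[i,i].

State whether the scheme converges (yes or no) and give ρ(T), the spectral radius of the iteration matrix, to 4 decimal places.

Write A = D+L+U with D = diag(8, 5.9, -8.6, 7, 8, 4.4).
Jacobi T = -D⁻¹(L+U): T[0,5] = -(-1.8)/(8) = +0.2250; T[0,0] = 0.
  T[0,:] = [+0.0000 -0.4250 -0.4750 +0.1250 -0.3625 +0.2250]
  T[1,:] = [-0.1525 +0.0000 -0.3729 +0.6271 +0.3559 +0.0847]
  T[2,:] = [-0.2791 -0.4302 +0.0000 +0.1977 -0.3023 -0.3953]
  T[3,:] = [-0.3714 +0.2429 -0.2857 +0.0000 +0.5286 +0.1857]
  T[4,:] = [+0.1125 +0.3500 -0.2875 +0.3875 +0.0000 +0.4750]
  T[5,:] = [-0.0909 +0.7727 +0.0682 +0.3409 -0.3409 +0.0000]
|λ(T)| sorted: 1.2092, 0.6822, 0.6822, 0.4509, 0.4509, 0.1610.
spectral radius ρ = 1.2092; 1.2092 > 1, so it fails to converge.

no, ρ = 1.2092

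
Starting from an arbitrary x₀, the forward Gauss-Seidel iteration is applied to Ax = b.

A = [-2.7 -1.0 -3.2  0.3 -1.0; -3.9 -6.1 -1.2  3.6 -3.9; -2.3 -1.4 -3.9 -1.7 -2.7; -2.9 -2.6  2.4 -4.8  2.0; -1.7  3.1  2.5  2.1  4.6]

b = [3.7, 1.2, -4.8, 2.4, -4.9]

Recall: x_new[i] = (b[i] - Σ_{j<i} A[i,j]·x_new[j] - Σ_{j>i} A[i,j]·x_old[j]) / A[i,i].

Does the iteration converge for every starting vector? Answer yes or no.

Split A = D + L + U, D = diag(-2.7, -6.1, -3.9, -4.8, 4.6).
Gauss-Seidel: T = -(D+L)⁻¹U, row 0 first, T[0,4] = -(-1)/(-2.7) = -0.3704; later rows by forward substitution.
  T[0,:] = [+0.0000, -0.3704, -1.1852, +0.1111, -0.3704]
  T[1,:] = [+0.0000, +0.2368, +0.5610, +0.5191, -0.4026]
  T[2,:] = [+0.0000, +0.1334, +0.4976, -0.6878, -0.3294]
  T[3,:] = [+0.0000, +0.1622, +0.6609, -0.6922, +0.6938]
  T[4,:] = [+0.0000, -0.4430, -1.3882, +0.3810, -0.0033]
|eigenvalues of T|: 1.2408, 0.7112, 0.7112, 0.0078, 0.0000.
ρ(T) = max|λ| = 1.2408; 1.2408 > 1 ⇒ diverges.

no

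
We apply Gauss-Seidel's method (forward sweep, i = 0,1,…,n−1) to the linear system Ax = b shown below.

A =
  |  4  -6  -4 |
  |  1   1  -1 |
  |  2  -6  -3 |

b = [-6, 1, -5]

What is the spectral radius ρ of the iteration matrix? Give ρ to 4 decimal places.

1.5000

Write A = D+L+U with D = diag(4, 1, -3).
T_GS = -(D+L)⁻¹U: row 0 first, T[0,1] = -(-6)/(4) = +1.5000; later rows by forward substitution.
  T[0,:] = [+0.0000  +1.5000  +1.0000]
  T[1,:] = [+0.0000  -1.5000  +0.0000]
  T[2,:] = [+0.0000  +4.0000  +0.6667]
|roots of det(T-λI)|: 1.5000, 0.6667, 0.0000.
ρ = 1.5000; 1.5000 > 1, so it fails to converge.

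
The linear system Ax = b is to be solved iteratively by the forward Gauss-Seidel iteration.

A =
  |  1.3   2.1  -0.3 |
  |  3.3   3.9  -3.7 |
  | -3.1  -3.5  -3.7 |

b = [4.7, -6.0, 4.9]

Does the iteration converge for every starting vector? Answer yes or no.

Let D = diag(1.3, 3.9, -3.7); L, U the strict triangles.
GS T = -(D+L)⁻¹U: row 0 first, T[0,2] = -(-0.3)/(1.3) = +0.2308; later rows by forward substitution.
  T[0,:] = [+0.0000, -1.6154, +0.2308]
  T[1,:] = [+0.0000, +1.3669, +0.7535]
  T[2,:] = [+0.0000, +0.0605, -0.9061]
|roots of det(T-λI)|: 1.3867, 0.9259, 0.0000.
spectral radius ρ = 1.3867; 1.3867 > 1: divergent.

no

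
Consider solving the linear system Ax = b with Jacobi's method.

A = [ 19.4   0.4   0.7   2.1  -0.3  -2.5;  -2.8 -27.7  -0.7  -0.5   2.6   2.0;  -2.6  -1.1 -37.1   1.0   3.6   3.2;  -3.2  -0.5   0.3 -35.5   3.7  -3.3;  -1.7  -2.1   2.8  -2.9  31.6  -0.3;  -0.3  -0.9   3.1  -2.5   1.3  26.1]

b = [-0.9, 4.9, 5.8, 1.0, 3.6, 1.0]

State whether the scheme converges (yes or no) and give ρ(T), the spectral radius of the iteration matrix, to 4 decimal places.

A = D + L + U where D = diag(19.4, -27.7, -37.1, -35.5, 31.6, 26.1).
Jacobi T = -D⁻¹(L+U): T[1,2] = -(-0.7)/(-27.7) = -0.0253; T[1,1] = 0.
  T[0,:] = [+0.0000, -0.0206, -0.0361, -0.1082, +0.0155, +0.1289]
  T[1,:] = [-0.1011, +0.0000, -0.0253, -0.0181, +0.0939, +0.0722]
  T[2,:] = [-0.0701, -0.0296, +0.0000, +0.0270, +0.0970, +0.0863]
  T[3,:] = [-0.0901, -0.0141, +0.0085, +0.0000, +0.1042, -0.0930]
  T[4,:] = [+0.0538, +0.0665, -0.0886, +0.0918, +0.0000, +0.0095]
  T[5,:] = [+0.0115, +0.0345, -0.1188, +0.0958, -0.0498, +0.0000]
|λ(T)| sorted: 0.1845, 0.1306, 0.1306, 0.1124, 0.0572, 0.0572.
ρ(T) = max|λ| = 0.1845; 0.1845 < 1, so it converges for any x₀.

yes, ρ = 0.1845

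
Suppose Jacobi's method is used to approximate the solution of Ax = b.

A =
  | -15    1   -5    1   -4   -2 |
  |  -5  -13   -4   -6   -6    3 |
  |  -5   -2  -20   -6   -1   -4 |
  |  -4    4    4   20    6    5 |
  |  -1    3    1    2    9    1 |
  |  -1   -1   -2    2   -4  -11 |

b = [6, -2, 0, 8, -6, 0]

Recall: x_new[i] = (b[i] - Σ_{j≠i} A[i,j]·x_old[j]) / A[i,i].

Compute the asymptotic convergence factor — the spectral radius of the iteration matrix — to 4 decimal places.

Split A = D + L + U, D = diag(-15, -13, -20, 20, 9, -11).
Jacobi: T = -D⁻¹(L+U), T[3,2] = -(4)/(20) = -0.2000; T[3,3] = 0.
  T[0,:] = [+0.0000  +0.0667  -0.3333  +0.0667  -0.2667  -0.1333]
  T[1,:] = [-0.3846  +0.0000  -0.3077  -0.4615  -0.4615  +0.2308]
  T[2,:] = [-0.2500  -0.1000  +0.0000  -0.3000  -0.0500  -0.2000]
  T[3,:] = [+0.2000  -0.2000  -0.2000  +0.0000  -0.3000  -0.2500]
  T[4,:] = [+0.1111  -0.3333  -0.1111  -0.2222  +0.0000  -0.1111]
  T[5,:] = [-0.0909  -0.0909  -0.1818  +0.1818  -0.3636  +0.0000]
|eigenvalues of T|: 0.8396, 0.4019, 0.4019, 0.2856, 0.2856, 0.2069.
ρ = 0.8396; 0.8396 < 1: convergent.

0.8396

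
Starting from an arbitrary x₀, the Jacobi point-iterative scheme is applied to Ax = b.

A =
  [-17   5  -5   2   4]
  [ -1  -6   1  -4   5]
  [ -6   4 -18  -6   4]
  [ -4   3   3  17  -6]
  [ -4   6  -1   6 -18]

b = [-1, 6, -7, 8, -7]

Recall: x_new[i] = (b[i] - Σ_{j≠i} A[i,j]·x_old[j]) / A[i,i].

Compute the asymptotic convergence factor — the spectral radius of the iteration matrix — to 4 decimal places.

0.8612

Let D = diag(-17, -6, -18, 17, -18); L, U the strict triangles.
T_J = -D⁻¹(L+U): T[3,4] = -(-6)/(17) = +0.3529; T[3,3] = 0.
  T[0,:] = [+0.0000  +0.2941  -0.2941  +0.1176  +0.2353]
  T[1,:] = [-0.1667  +0.0000  +0.1667  -0.6667  +0.8333]
  T[2,:] = [-0.3333  +0.2222  +0.0000  -0.3333  +0.2222]
  T[3,:] = [+0.2353  -0.1765  -0.1765  +0.0000  +0.3529]
  T[4,:] = [-0.2222  +0.3333  -0.0556  +0.3333  +0.0000]
eigenvalue magnitudes: 0.8612, 0.4777, 0.4777, 0.2269, 0.1485.
ρ = 0.8612; 0.8612 < 1, so it converges for any x₀.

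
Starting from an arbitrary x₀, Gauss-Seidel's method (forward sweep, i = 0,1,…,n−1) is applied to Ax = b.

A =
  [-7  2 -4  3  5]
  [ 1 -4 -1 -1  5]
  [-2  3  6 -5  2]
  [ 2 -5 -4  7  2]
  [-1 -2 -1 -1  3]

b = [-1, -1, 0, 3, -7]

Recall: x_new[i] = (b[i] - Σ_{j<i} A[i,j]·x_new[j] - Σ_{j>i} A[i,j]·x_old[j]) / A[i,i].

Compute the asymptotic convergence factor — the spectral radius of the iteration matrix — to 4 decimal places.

A = D + L + U where D = diag(-7, -4, 6, 7, 3).
GS T = -(D+L)⁻¹U: row 0 first, T[0,3] = -(3)/(-7) = +0.4286; later rows by forward substitution.
  T[0,:] = [+0.0000  +0.2857  -0.5714  +0.4286  +0.7143]
  T[1,:] = [+0.0000  +0.0714  -0.3929  -0.1429  +1.4286]
  T[2,:] = [+0.0000  +0.0595  +0.0060  +1.0476  -0.8095]
  T[3,:] = [+0.0000  +0.0034  -0.1139  +0.3741  +0.0680]
  T[4,:] = [+0.0000  +0.1638  -0.4884  +0.5215  +0.9433]
|eigenvalues of T|: 1.4121, 0.2496, 0.1268, 0.1268, 0.0000.
ρ(T) = max|λ| = 1.4121; 1.4121 > 1: divergent.

1.4121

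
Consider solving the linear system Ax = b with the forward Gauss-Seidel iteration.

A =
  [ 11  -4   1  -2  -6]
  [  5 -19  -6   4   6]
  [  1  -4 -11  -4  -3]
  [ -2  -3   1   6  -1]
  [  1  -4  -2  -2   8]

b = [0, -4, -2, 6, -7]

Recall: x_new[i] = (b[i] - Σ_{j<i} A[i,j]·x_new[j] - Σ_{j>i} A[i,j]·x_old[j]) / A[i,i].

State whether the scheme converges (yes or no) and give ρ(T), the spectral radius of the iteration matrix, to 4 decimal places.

A = D + L + U where D = diag(11, -19, -11, 6, 8).
T_GS = -(D+L)⁻¹U: row 0 first, T[0,2] = -(1)/(11) = -0.0909; later rows by forward substitution.
  T[0,:] = [+0.0000, +0.3636, -0.0909, +0.1818, +0.5455]
  T[1,:] = [+0.0000, +0.0957, -0.3397, +0.2584, +0.4593]
  T[2,:] = [+0.0000, -0.0017, +0.1153, -0.4411, -0.3902]
  T[3,:] = [+0.0000, +0.1693, -0.2194, +0.2633, +0.6432]
  T[4,:] = [+0.0000, +0.0443, -0.1845, +0.0620, +0.2247]
|roots of det(T-λI)|: 0.8568, 0.1994, 0.1994, 0.0255, 0.0000.
ρ(T) = max|λ| = 0.8568; 0.8568 < 1 ⇒ converges.

yes, ρ = 0.8568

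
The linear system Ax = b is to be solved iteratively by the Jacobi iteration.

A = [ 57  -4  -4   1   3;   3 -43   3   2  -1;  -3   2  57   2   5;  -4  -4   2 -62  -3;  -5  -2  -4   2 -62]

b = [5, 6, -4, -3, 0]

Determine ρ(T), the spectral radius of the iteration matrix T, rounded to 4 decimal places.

0.1644

Let D = diag(57, -43, 57, -62, -62); L, U the strict triangles.
Jacobi: T = -D⁻¹(L+U), T[1,4] = -(-1)/(-43) = -0.0233; T[1,1] = 0.
  T[0,:] = [+0.0000, +0.0702, +0.0702, -0.0175, -0.0526]
  T[1,:] = [+0.0698, +0.0000, +0.0698, +0.0465, -0.0233]
  T[2,:] = [+0.0526, -0.0351, +0.0000, -0.0351, -0.0877]
  T[3,:] = [-0.0645, -0.0645, +0.0323, +0.0000, -0.0484]
  T[4,:] = [-0.0806, -0.0323, -0.0645, +0.0323, +0.0000]
moduli |λ_i(T)| = 0.1644, 0.0929, 0.0866, 0.0866, 0.0608.
ρ = 0.1644; 0.1644 < 1 ⇒ converges.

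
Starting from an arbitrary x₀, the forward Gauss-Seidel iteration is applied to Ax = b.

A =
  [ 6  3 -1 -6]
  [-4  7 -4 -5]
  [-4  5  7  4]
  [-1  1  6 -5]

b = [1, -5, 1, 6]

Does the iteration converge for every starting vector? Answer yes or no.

Write A = D+L+U with D = diag(6, 7, 7, -5).
T_GS = -(D+L)⁻¹U: row 0 first, T[0,1] = -(3)/(6) = -0.5000; later rows by forward substitution.
  T[0,:] = [+0.0000 -0.5000 +0.1667 +1.0000]
  T[1,:] = [+0.0000 -0.2857 +0.6667 +1.2857]
  T[2,:] = [+0.0000 -0.0816 -0.3810 -0.9184]
  T[3,:] = [+0.0000 -0.0551 -0.3571 -1.0449]
|eigenvalues of T|: 1.2504, 0.3950, 0.0661, 0.0000.
ρ = 1.2504; 1.2504 > 1: divergent.

no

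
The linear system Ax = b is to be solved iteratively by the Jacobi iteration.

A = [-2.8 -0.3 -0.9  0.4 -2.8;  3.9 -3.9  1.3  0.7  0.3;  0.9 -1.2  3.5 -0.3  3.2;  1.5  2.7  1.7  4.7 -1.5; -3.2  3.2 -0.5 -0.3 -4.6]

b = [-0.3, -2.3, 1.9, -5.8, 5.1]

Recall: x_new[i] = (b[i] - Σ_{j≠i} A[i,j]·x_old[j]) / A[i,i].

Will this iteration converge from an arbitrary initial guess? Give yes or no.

no

A = D + L + U where D = diag(-2.8, -3.9, 3.5, 4.7, -4.6).
Jacobi: T = -D⁻¹(L+U), T[0,3] = -(0.4)/(-2.8) = +0.1429; T[0,0] = 0.
  T[0,:] = [+0.0000  -0.1071  -0.3214  +0.1429  -1.0000]
  T[1,:] = [+1.0000  +0.0000  +0.3333  +0.1795  +0.0769]
  T[2,:] = [-0.2571  +0.3429  +0.0000  +0.0857  -0.9143]
  T[3,:] = [-0.3191  -0.5745  -0.3617  +0.0000  +0.3191]
  T[4,:] = [-0.6957  +0.6957  -0.1087  -0.0652  +0.0000]
|roots of det(T-λI)|: 1.3924, 0.9027, 0.9027, 0.2458, 0.0996.
spectral radius ρ = 1.3924; 1.3924 > 1 ⇒ diverges.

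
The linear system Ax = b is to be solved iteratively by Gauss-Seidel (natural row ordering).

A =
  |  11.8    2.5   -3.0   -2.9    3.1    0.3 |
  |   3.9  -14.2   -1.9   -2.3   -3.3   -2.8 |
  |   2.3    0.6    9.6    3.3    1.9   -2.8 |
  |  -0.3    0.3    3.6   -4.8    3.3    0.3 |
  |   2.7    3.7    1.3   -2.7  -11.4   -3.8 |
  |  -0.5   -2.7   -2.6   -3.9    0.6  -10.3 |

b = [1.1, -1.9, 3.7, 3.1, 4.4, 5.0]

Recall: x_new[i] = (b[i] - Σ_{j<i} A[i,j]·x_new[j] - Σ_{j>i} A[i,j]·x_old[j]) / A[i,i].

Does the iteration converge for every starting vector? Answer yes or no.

yes

Let D = diag(11.8, -14.2, 9.6, -4.8, -11.4, -10.3); L, U the strict triangles.
T_GS = -(D+L)⁻¹U: row 0 first, T[0,4] = -(3.1)/(11.8) = -0.2627; later rows by forward substitution.
  T[0,:] = [+0.0000, -0.2119, +0.2542, +0.2458, -0.2627, -0.0254]
  T[1,:] = [+0.0000, -0.0582, -0.0640, -0.0945, -0.3045, -0.2042]
  T[2,:] = [+0.0000, +0.0544, -0.0569, -0.3967, -0.1159, +0.3105]
  T[3,:] = [+0.0000, +0.0504, -0.0626, -0.3188, +0.5979, +0.2842]
  T[4,:] = [+0.0000, -0.0748, +0.0478, +0.0578, -0.3159, -0.4375]
  T[5,:] = [+0.0000, -0.0116, +0.0453, +0.2371, -0.1229, -0.1567]
eigenvalue magnitudes: 0.8533, 0.1983, 0.1983, 0.0569, 0.0569, 0.0000.
spectral radius ρ = 0.8533; 0.8533 < 1: convergent.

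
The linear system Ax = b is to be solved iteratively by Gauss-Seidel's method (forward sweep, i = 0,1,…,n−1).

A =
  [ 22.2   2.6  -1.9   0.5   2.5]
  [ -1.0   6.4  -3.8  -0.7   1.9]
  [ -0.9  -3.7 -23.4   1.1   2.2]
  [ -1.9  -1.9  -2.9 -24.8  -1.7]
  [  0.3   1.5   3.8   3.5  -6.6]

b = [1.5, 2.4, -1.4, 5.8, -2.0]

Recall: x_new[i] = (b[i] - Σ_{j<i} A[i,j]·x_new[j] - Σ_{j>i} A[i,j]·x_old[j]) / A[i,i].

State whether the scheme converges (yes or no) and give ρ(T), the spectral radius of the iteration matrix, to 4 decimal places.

yes, ρ = 0.1889

A = D + L + U where D = diag(22.2, 6.4, -23.4, -24.8, -6.6).
Gauss-Seidel: T = -(D+L)⁻¹U, row 0 first, T[0,1] = -(2.6)/(22.2) = -0.1171; later rows by forward substitution.
  T[0,:] = [+0.0000, -0.1171, +0.0856, -0.0225, -0.1126]
  T[1,:] = [+0.0000, -0.0183, +0.6071, +0.1059, -0.3145]
  T[2,:] = [+0.0000, +0.0074, -0.0993, +0.0311, +0.1481]
  T[3,:] = [+0.0000, +0.0095, -0.0415, -0.0100, -0.0531]
  T[4,:] = [+0.0000, -0.0002, +0.0627, +0.0356, -0.0195]
|roots of det(T-λI)|: 0.1889, 0.0388, 0.0388, 0.0359, 0.0000.
ρ(T) = max|λ| = 0.1889; 0.1889 < 1: convergent.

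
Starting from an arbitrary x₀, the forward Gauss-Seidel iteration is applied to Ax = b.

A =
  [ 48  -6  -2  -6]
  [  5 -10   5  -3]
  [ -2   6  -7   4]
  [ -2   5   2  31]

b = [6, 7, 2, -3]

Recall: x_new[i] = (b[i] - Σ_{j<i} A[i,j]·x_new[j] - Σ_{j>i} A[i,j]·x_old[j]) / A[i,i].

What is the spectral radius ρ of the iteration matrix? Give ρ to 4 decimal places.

0.3547

A = D + L + U where D = diag(48, -10, -7, 31).
T_GS = -(D+L)⁻¹U: row 0 first, T[0,1] = -(-6)/(48) = +0.1250; later rows by forward substitution.
  T[0,:] = [+0.0000  +0.1250  +0.0417  +0.1250]
  T[1,:] = [+0.0000  +0.0625  +0.5208  -0.2375]
  T[2,:] = [+0.0000  +0.0179  +0.4345  +0.3321]
  T[3,:] = [+0.0000  -0.0032  -0.1094  +0.0249]
moduli |λ_i(T)| = 0.3547, 0.1059, 0.0613, 0.0000.
spectral radius ρ = 0.3547; 0.3547 < 1 ⇒ converges.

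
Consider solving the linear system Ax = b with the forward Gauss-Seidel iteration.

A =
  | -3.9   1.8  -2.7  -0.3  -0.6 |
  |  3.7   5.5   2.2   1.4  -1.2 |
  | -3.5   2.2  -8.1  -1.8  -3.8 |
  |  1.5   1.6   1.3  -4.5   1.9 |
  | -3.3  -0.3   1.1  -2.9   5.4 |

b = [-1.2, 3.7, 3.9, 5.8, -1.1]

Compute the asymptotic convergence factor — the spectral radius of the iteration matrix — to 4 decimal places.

A = D + L + U where D = diag(-3.9, 5.5, -8.1, -4.5, 5.4).
GS T = -(D+L)⁻¹U: row 0 first, T[0,2] = -(-2.7)/(-3.9) = -0.6923; later rows by forward substitution.
  T[0,:] = [+0.0000, +0.4615, -0.6923, -0.0769, -0.1538]
  T[1,:] = [+0.0000, -0.3105, +0.0657, -0.2028, +0.3217]
  T[2,:] = [+0.0000, -0.2838, +0.3170, -0.2441, -0.3153]
  T[3,:] = [+0.0000, -0.0385, -0.1158, -0.1683, +0.3942]
  T[4,:] = [+0.0000, +0.3019, -0.5462, -0.0989, +0.1998]
|λ(T)| sorted: 0.7702, 0.3262, 0.3262, 0.1292, 0.0000.
ρ = 0.7702; 0.7702 < 1 ⇒ converges.

0.7702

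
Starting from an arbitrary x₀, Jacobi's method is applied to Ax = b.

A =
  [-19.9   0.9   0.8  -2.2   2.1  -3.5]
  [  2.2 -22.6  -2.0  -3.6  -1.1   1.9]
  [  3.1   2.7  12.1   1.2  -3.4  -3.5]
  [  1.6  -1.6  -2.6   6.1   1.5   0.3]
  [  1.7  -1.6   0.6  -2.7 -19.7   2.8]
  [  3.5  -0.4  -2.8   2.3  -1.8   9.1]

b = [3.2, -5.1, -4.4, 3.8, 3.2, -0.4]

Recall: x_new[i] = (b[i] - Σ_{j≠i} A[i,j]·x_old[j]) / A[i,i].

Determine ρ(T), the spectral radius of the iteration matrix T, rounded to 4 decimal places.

Diagonal D = diag(-19.9, -22.6, 12.1, 6.1, -19.7, 9.1); L, U strict lower/upper.
Jacobi: T = -D⁻¹(L+U), T[5,1] = -(-0.4)/(9.1) = +0.0440; T[5,5] = 0.
  T[0,:] = [+0.0000, +0.0452, +0.0402, -0.1106, +0.1055, -0.1759]
  T[1,:] = [+0.0973, +0.0000, -0.0885, -0.1593, -0.0487, +0.0841]
  T[2,:] = [-0.2562, -0.2231, +0.0000, -0.0992, +0.2810, +0.2893]
  T[3,:] = [-0.2623, +0.2623, +0.4262, +0.0000, -0.2459, -0.0492]
  T[4,:] = [+0.0863, -0.0812, +0.0305, -0.1371, +0.0000, +0.1421]
  T[5,:] = [-0.3846, +0.0440, +0.3077, -0.2527, +0.1978, +0.0000]
|eigenvalues of T|: 0.4546, 0.3737, 0.2038, 0.1916, 0.0696, 0.0236.
spectral radius ρ = 0.4546; 0.4546 < 1 ⇒ converges.

0.4546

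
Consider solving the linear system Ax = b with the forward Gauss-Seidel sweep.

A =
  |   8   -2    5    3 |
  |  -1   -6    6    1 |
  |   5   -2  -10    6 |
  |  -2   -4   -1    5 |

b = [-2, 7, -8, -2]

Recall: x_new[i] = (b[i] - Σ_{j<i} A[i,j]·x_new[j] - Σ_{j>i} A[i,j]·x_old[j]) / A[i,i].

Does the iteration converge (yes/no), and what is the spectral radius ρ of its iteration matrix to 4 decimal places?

yes, ρ = 0.8550

Split A = D + L + U, D = diag(8, -6, -10, 5).
GS T = -(D+L)⁻¹U: row 0 first, T[0,3] = -(3)/(8) = -0.3750; later rows by forward substitution.
  T[0,:] = [+0.0000, +0.2500, -0.6250, -0.3750]
  T[1,:] = [+0.0000, -0.0417, +1.1042, +0.2292]
  T[2,:] = [+0.0000, +0.1333, -0.5333, +0.3667]
  T[3,:] = [+0.0000, +0.0933, +0.5267, +0.1067]
|roots of det(T-λI)|: 0.8550, 0.5213, 0.1346, 0.0000.
ρ = 0.8550; 0.8550 < 1 ⇒ converges.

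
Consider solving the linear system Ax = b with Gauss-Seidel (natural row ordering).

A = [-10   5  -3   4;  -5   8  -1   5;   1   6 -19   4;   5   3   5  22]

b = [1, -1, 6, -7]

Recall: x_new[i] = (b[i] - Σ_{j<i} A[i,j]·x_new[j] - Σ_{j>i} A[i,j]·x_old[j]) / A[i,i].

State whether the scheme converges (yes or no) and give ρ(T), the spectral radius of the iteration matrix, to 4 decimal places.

yes, ρ = 0.4290

Write A = D+L+U with D = diag(-10, 8, -19, 22).
Gauss-Seidel: T = -(D+L)⁻¹U, row 0 first, T[0,2] = -(-3)/(-10) = -0.3000; later rows by forward substitution.
  T[0,:] = [+0.0000 +0.5000 -0.3000 +0.4000]
  T[1,:] = [+0.0000 +0.3125 -0.0625 -0.3750]
  T[2,:] = [+0.0000 +0.1250 -0.0355 +0.1132]
  T[3,:] = [+0.0000 -0.1847 +0.0848 -0.0655]
moduli |λ_i(T)| = 0.4290, 0.2458, 0.0284, 0.0000.
ρ = 0.4290; 0.4290 < 1 ⇒ converges.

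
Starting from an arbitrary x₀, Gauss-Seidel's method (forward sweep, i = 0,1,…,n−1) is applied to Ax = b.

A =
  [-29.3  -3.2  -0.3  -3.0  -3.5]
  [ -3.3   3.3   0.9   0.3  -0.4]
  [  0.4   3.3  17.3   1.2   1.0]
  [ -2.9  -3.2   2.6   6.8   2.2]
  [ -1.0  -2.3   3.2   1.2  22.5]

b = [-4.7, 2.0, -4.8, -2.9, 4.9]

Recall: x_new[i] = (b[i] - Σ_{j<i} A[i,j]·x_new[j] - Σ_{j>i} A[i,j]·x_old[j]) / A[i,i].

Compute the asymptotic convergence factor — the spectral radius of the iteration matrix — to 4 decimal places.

Split A = D + L + U, D = diag(-29.3, 3.3, 17.3, 6.8, 22.5).
T_GS = -(D+L)⁻¹U: row 0 first, T[0,2] = -(-0.3)/(-29.3) = -0.0102; later rows by forward substitution.
  T[0,:] = [+0.0000  -0.1092  -0.0102  -0.1024  -0.1195]
  T[1,:] = [+0.0000  -0.1092  -0.2830  -0.1933  +0.0018]
  T[2,:] = [+0.0000  +0.0234  +0.0542  -0.0301  -0.0554]
  T[3,:] = [+0.0000  -0.1069  -0.1583  -0.1231  -0.3525]
  T[4,:] = [+0.0000  -0.0136  -0.0287  -0.0135  +0.0215]
eigenvalue magnitudes: 0.2841, 0.0792, 0.0792, 0.0167, 0.0000.
ρ = 0.2841; 0.2841 < 1: convergent.

0.2841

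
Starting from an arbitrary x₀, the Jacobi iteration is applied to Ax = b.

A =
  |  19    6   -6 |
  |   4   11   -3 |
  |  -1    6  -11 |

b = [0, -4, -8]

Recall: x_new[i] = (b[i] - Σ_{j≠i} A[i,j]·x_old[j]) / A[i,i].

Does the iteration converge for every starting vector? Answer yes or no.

yes

Split A = D + L + U, D = diag(19, 11, -11).
Jacobi: T = -D⁻¹(L+U), T[1,0] = -(4)/(11) = -0.3636; T[1,1] = 0.
  T[0,:] = [+0.0000, -0.3158, +0.3158]
  T[1,:] = [-0.3636, +0.0000, +0.2727]
  T[2,:] = [-0.0909, +0.5455, +0.0000]
|λ(T)| sorted: 0.5747, 0.3088, 0.3088.
spectral radius ρ = 0.5747; 0.5747 < 1 ⇒ converges.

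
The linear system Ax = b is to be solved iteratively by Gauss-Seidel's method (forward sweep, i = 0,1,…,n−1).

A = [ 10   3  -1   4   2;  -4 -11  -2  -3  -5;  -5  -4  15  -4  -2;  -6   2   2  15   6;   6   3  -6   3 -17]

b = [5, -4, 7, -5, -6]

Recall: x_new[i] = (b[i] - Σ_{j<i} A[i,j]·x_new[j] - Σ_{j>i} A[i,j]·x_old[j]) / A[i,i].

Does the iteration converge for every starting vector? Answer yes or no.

Split A = D + L + U, D = diag(10, -11, 15, 15, -17).
GS T = -(D+L)⁻¹U: row 0 first, T[0,3] = -(4)/(10) = -0.4000; later rows by forward substitution.
  T[0,:] = [+0.0000, -0.3000, +0.1000, -0.4000, -0.2000]
  T[1,:] = [+0.0000, +0.1091, -0.2182, -0.1273, -0.3818]
  T[2,:] = [+0.0000, -0.0709, -0.0248, +0.0994, -0.0352]
  T[3,:] = [+0.0000, -0.1251, +0.0724, -0.1563, -0.4244]
  T[4,:] = [+0.0000, -0.0837, +0.0183, -0.2263, -0.2005]
eigenvalue magnitudes: 0.5625, 0.2475, 0.1445, 0.1020, 0.0000.
ρ = 0.5625; 0.5625 < 1, so it converges for any x₀.

yes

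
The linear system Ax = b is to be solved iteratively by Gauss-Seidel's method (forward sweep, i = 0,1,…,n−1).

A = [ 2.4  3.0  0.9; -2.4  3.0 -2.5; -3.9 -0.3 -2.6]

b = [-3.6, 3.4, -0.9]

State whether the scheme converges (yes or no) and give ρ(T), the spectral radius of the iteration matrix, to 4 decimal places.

no, ρ = 1.5242

A = D + L + U where D = diag(2.4, 3, -2.6).
GS T = -(D+L)⁻¹U: row 0 first, T[0,1] = -(3)/(2.4) = -1.2500; later rows by forward substitution.
  T[0,:] = [+0.0000 -1.2500 -0.3750]
  T[1,:] = [+0.0000 -1.0000 +0.5333]
  T[2,:] = [+0.0000 +1.9904 +0.5010]
|roots of det(T-λI)|: 1.5242, 1.0251, 0.0000.
spectral radius ρ = 1.5242; 1.5242 > 1, so it fails to converge.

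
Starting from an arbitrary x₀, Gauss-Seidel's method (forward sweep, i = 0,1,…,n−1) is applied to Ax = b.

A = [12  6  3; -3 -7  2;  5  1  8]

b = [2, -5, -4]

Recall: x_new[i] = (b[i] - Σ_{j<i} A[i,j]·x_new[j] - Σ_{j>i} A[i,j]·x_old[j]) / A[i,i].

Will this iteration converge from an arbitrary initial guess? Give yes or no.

yes

Write A = D+L+U with D = diag(12, -7, 8).
T_GS = -(D+L)⁻¹U: row 0 first, T[0,2] = -(3)/(12) = -0.2500; later rows by forward substitution.
  T[0,:] = [+0.0000 -0.5000 -0.2500]
  T[1,:] = [+0.0000 +0.2143 +0.3929]
  T[2,:] = [+0.0000 +0.2857 +0.1071]
eigenvalue magnitudes: 0.5000, 0.1786, 0.0000.
ρ(T) = max|λ| = 0.5000; 0.5000 < 1: convergent.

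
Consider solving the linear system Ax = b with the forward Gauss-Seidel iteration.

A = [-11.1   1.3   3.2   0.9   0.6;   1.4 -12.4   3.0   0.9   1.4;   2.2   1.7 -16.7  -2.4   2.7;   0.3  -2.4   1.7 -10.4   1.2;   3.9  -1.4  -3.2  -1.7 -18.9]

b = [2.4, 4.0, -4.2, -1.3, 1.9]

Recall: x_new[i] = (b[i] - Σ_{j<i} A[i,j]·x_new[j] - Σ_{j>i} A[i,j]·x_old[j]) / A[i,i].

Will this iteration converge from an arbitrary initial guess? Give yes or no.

Diagonal D = diag(-11.1, -12.4, -16.7, -10.4, -18.9); L, U strict lower/upper.
GS T = -(D+L)⁻¹U: row 0 first, T[0,2] = -(3.2)/(-11.1) = +0.2883; later rows by forward substitution.
  T[0,:] = [+0.0000, +0.1171, +0.2883, +0.0811, +0.0541]
  T[1,:] = [+0.0000, +0.0132, +0.2745, +0.0817, +0.1190]
  T[2,:] = [+0.0000, +0.0168, +0.0659, -0.1247, +0.1809]
  T[3,:] = [+0.0000, +0.0031, -0.0443, -0.0369, +0.1191]
  T[4,:] = [+0.0000, +0.0201, +0.0320, +0.0351, -0.0390]
eigenvalue magnitudes: 0.1647, 0.1170, 0.0965, 0.0521, 0.0000.
ρ(T) = max|λ| = 0.1647; 0.1647 < 1 ⇒ converges.

yes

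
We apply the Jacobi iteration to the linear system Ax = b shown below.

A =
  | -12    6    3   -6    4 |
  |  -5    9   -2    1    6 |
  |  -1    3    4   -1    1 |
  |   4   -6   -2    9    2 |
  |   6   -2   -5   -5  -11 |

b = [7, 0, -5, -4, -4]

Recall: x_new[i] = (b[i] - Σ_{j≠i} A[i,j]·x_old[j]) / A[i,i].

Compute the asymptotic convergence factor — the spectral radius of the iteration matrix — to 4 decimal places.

Diagonal D = diag(-12, 9, 4, 9, -11); L, U strict lower/upper.
Jacobi T = -D⁻¹(L+U): T[4,1] = -(-2)/(-11) = -0.1818; T[4,4] = 0.
  T[0,:] = [+0.0000  +0.5000  +0.2500  -0.5000  +0.3333]
  T[1,:] = [+0.5556  +0.0000  +0.2222  -0.1111  -0.6667]
  T[2,:] = [+0.2500  -0.7500  +0.0000  +0.2500  -0.2500]
  T[3,:] = [-0.4444  +0.6667  +0.2222  +0.0000  -0.2222]
  T[4,:] = [+0.5455  -0.1818  -0.4545  -0.4545  +0.0000]
|roots of det(T-λI)|: 1.1375, 0.8605, 0.5038, 0.5038, 0.1969.
ρ = 1.1375; 1.1375 > 1 ⇒ diverges.

1.1375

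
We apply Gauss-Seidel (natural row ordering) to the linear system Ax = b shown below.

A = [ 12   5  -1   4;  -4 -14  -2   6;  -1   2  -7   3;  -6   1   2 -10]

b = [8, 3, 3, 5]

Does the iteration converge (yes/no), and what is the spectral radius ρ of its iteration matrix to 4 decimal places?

Diagonal D = diag(12, -14, -7, -10); L, U strict lower/upper.
GS T = -(D+L)⁻¹U: row 0 first, T[0,3] = -(4)/(12) = -0.3333; later rows by forward substitution.
  T[0,:] = [+0.0000  -0.4167  +0.0833  -0.3333]
  T[1,:] = [+0.0000  +0.1190  -0.1667  +0.5238]
  T[2,:] = [+0.0000  +0.0935  -0.0595  +0.6259]
  T[3,:] = [+0.0000  +0.2806  -0.0786  +0.3776]
|eigenvalues of T|: 0.5093, 0.2132, 0.1410, 0.0000.
ρ(T) = max|λ| = 0.5093; 0.5093 < 1 ⇒ converges.

yes, ρ = 0.5093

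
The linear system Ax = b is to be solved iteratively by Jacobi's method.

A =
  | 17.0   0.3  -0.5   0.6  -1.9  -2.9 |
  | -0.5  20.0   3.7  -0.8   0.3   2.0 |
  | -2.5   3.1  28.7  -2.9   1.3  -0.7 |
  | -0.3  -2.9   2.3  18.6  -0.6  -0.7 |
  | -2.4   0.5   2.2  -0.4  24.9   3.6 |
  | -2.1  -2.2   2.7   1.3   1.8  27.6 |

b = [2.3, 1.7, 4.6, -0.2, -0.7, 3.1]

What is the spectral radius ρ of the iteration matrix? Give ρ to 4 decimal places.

0.2598

A = D + L + U where D = diag(17, 20, 28.7, 18.6, 24.9, 27.6).
Jacobi T = -D⁻¹(L+U): T[2,0] = -(-2.5)/(28.7) = +0.0871; T[2,2] = 0.
  T[0,:] = [+0.0000 -0.0176 +0.0294 -0.0353 +0.1118 +0.1706]
  T[1,:] = [+0.0250 +0.0000 -0.1850 +0.0400 -0.0150 -0.1000]
  T[2,:] = [+0.0871 -0.1080 +0.0000 +0.1010 -0.0453 +0.0244]
  T[3,:] = [+0.0161 +0.1559 -0.1237 +0.0000 +0.0323 +0.0376]
  T[4,:] = [+0.0964 -0.0201 -0.0884 +0.0161 +0.0000 -0.1446]
  T[5,:] = [+0.0761 +0.0797 -0.0978 -0.0471 -0.0652 +0.0000]
eigenvalue magnitudes: 0.2598, 0.1567, 0.1567, 0.1191, 0.1159, 0.1022.
spectral radius ρ = 0.2598; 0.2598 < 1: convergent.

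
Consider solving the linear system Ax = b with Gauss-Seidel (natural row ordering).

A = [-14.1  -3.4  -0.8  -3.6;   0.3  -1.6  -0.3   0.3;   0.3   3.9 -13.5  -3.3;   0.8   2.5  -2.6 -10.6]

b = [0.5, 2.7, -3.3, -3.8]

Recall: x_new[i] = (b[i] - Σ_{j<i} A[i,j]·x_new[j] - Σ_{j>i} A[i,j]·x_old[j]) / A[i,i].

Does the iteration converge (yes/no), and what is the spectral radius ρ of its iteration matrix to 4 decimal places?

Split A = D + L + U, D = diag(-14.1, -1.6, -13.5, -10.6).
GS T = -(D+L)⁻¹U: row 0 first, T[0,2] = -(-0.8)/(-14.1) = -0.0567; later rows by forward substitution.
  T[0,:] = [+0.0000  -0.2411  -0.0567  -0.2553]
  T[1,:] = [+0.0000  -0.0452  -0.1981  +0.1396]
  T[2,:] = [+0.0000  -0.0184  -0.0585  -0.2098]
  T[3,:] = [+0.0000  -0.0243  -0.0367  +0.0651]
moduli |λ_i(T)| = 0.1530, 0.0738, 0.0738, 0.0000.
ρ = 0.1530; 0.1530 < 1, so it converges for any x₀.

yes, ρ = 0.1530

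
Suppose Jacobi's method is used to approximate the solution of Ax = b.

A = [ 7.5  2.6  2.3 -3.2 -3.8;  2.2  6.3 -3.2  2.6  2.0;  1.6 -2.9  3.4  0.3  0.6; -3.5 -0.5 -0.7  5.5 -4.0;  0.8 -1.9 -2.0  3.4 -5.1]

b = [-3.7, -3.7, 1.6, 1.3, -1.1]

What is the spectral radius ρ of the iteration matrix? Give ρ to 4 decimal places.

1.4880

Write A = D+L+U with D = diag(7.5, 6.3, 3.4, 5.5, -5.1).
Jacobi T = -D⁻¹(L+U): T[2,4] = -(0.6)/(3.4) = -0.1765; T[2,2] = 0.
  T[0,:] = [+0.0000 -0.3467 -0.3067 +0.4267 +0.5067]
  T[1,:] = [-0.3492 +0.0000 +0.5079 -0.4127 -0.3175]
  T[2,:] = [-0.4706 +0.8529 +0.0000 -0.0882 -0.1765]
  T[3,:] = [+0.6364 +0.0909 +0.1273 +0.0000 +0.7273]
  T[4,:] = [+0.1569 -0.3725 -0.3922 +0.6667 +0.0000]
eigenvalue magnitudes: 1.4880, 0.7467, 0.5121, 0.5121, 0.2713.
spectral radius ρ = 1.4880; 1.4880 > 1, so it fails to converge.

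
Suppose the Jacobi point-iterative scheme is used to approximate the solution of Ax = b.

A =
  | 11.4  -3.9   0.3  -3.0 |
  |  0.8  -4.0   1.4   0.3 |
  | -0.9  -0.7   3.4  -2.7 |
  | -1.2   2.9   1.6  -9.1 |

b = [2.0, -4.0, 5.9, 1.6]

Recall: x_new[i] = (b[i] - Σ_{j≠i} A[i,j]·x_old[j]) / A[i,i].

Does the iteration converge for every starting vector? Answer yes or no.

yes

Write A = D+L+U with D = diag(11.4, -4, 3.4, -9.1).
Jacobi: T = -D⁻¹(L+U), T[1,2] = -(1.4)/(-4) = +0.3500; T[1,1] = 0.
  T[0,:] = [+0.0000  +0.3421  -0.0263  +0.2632]
  T[1,:] = [+0.2000  +0.0000  +0.3500  +0.0750]
  T[2,:] = [+0.2647  +0.2059  +0.0000  +0.7941]
  T[3,:] = [-0.1319  +0.3187  +0.1758  +0.0000]
moduli |λ_i(T)| = 0.6798, 0.4936, 0.4936, 0.0594.
ρ(T) = max|λ| = 0.6798; 0.6798 < 1, so it converges for any x₀.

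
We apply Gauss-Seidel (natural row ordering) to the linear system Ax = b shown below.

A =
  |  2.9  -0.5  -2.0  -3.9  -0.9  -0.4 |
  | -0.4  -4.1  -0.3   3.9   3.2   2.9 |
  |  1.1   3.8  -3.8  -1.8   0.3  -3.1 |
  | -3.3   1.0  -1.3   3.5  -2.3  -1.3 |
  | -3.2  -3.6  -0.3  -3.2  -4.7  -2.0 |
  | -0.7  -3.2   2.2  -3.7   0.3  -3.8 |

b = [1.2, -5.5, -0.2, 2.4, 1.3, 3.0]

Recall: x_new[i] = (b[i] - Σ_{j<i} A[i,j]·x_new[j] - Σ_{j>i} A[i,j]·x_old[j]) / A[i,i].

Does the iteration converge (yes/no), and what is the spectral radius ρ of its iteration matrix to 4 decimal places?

no, ρ = 1.2286

Write A = D+L+U with D = diag(2.9, -4.1, -3.8, 3.5, -4.7, -3.8).
Gauss-Seidel: T = -(D+L)⁻¹U, row 0 first, T[0,5] = -(-0.4)/(2.9) = +0.1379; later rows by forward substitution.
  T[0,:] = [+0.0000, +0.1724, +0.6897, +1.3448, +0.3103, +0.1379]
  T[1,:] = [+0.0000, -0.0168, -0.1405, +0.8200, +0.7502, +0.6939]
  T[2,:] = [+0.0000, +0.0331, +0.0592, +0.7356, +0.9190, -0.0820]
  T[3,:] = [+0.0000, +0.1797, +0.7124, +1.3069, +1.0767, +0.2728]
  T[4,:] = [+0.0000, -0.2289, -0.8508, -2.4805, -1.5777, -1.2314]
  T[5,:] = [+0.0000, -0.1914, -0.7353, -1.9807, -1.3298, -1.0200]
|eigenvalues of T|: 1.2286, 0.4058, 0.4058, 0.3244, 0.0047, 0.0000.
spectral radius ρ = 1.2286; 1.2286 > 1, so it fails to converge.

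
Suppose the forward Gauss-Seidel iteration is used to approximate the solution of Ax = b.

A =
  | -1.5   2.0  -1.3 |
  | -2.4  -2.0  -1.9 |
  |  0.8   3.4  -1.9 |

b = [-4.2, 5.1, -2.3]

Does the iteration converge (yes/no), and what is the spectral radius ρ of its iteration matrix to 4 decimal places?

Write A = D+L+U with D = diag(-1.5, -2, -1.9).
GS T = -(D+L)⁻¹U: row 0 first, T[0,2] = -(-1.3)/(-1.5) = -0.8667; later rows by forward substitution.
  T[0,:] = [+0.0000, +1.3333, -0.8667]
  T[1,:] = [+0.0000, -1.6000, +0.0900]
  T[2,:] = [+0.0000, -2.3018, -0.2039]
|roots of det(T-λI)|: 1.4312, 0.3726, 0.0000.
ρ(T) = max|λ| = 1.4312; 1.4312 > 1, so it fails to converge.

no, ρ = 1.4312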